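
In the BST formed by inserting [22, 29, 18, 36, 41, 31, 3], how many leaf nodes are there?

Tree built from: [22, 29, 18, 36, 41, 31, 3]
Tree (level-order array): [22, 18, 29, 3, None, None, 36, None, None, 31, 41]
Rule: A leaf has 0 children.
Per-node child counts:
  node 22: 2 child(ren)
  node 18: 1 child(ren)
  node 3: 0 child(ren)
  node 29: 1 child(ren)
  node 36: 2 child(ren)
  node 31: 0 child(ren)
  node 41: 0 child(ren)
Matching nodes: [3, 31, 41]
Count of leaf nodes: 3


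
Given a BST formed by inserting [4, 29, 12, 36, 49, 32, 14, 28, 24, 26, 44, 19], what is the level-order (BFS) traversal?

Tree insertion order: [4, 29, 12, 36, 49, 32, 14, 28, 24, 26, 44, 19]
Tree (level-order array): [4, None, 29, 12, 36, None, 14, 32, 49, None, 28, None, None, 44, None, 24, None, None, None, 19, 26]
BFS from the root, enqueuing left then right child of each popped node:
  queue [4] -> pop 4, enqueue [29], visited so far: [4]
  queue [29] -> pop 29, enqueue [12, 36], visited so far: [4, 29]
  queue [12, 36] -> pop 12, enqueue [14], visited so far: [4, 29, 12]
  queue [36, 14] -> pop 36, enqueue [32, 49], visited so far: [4, 29, 12, 36]
  queue [14, 32, 49] -> pop 14, enqueue [28], visited so far: [4, 29, 12, 36, 14]
  queue [32, 49, 28] -> pop 32, enqueue [none], visited so far: [4, 29, 12, 36, 14, 32]
  queue [49, 28] -> pop 49, enqueue [44], visited so far: [4, 29, 12, 36, 14, 32, 49]
  queue [28, 44] -> pop 28, enqueue [24], visited so far: [4, 29, 12, 36, 14, 32, 49, 28]
  queue [44, 24] -> pop 44, enqueue [none], visited so far: [4, 29, 12, 36, 14, 32, 49, 28, 44]
  queue [24] -> pop 24, enqueue [19, 26], visited so far: [4, 29, 12, 36, 14, 32, 49, 28, 44, 24]
  queue [19, 26] -> pop 19, enqueue [none], visited so far: [4, 29, 12, 36, 14, 32, 49, 28, 44, 24, 19]
  queue [26] -> pop 26, enqueue [none], visited so far: [4, 29, 12, 36, 14, 32, 49, 28, 44, 24, 19, 26]
Result: [4, 29, 12, 36, 14, 32, 49, 28, 44, 24, 19, 26]


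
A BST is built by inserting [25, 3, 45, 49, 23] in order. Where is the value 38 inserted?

Starting tree (level order): [25, 3, 45, None, 23, None, 49]
Insertion path: 25 -> 45
Result: insert 38 as left child of 45
Final tree (level order): [25, 3, 45, None, 23, 38, 49]


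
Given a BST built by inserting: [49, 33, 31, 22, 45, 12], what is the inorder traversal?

Tree insertion order: [49, 33, 31, 22, 45, 12]
Tree (level-order array): [49, 33, None, 31, 45, 22, None, None, None, 12]
Inorder traversal: [12, 22, 31, 33, 45, 49]


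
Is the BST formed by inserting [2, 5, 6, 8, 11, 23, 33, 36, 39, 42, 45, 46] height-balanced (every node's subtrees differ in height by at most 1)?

Tree (level-order array): [2, None, 5, None, 6, None, 8, None, 11, None, 23, None, 33, None, 36, None, 39, None, 42, None, 45, None, 46]
Definition: a tree is height-balanced if, at every node, |h(left) - h(right)| <= 1 (empty subtree has height -1).
Bottom-up per-node check:
  node 46: h_left=-1, h_right=-1, diff=0 [OK], height=0
  node 45: h_left=-1, h_right=0, diff=1 [OK], height=1
  node 42: h_left=-1, h_right=1, diff=2 [FAIL (|-1-1|=2 > 1)], height=2
  node 39: h_left=-1, h_right=2, diff=3 [FAIL (|-1-2|=3 > 1)], height=3
  node 36: h_left=-1, h_right=3, diff=4 [FAIL (|-1-3|=4 > 1)], height=4
  node 33: h_left=-1, h_right=4, diff=5 [FAIL (|-1-4|=5 > 1)], height=5
  node 23: h_left=-1, h_right=5, diff=6 [FAIL (|-1-5|=6 > 1)], height=6
  node 11: h_left=-1, h_right=6, diff=7 [FAIL (|-1-6|=7 > 1)], height=7
  node 8: h_left=-1, h_right=7, diff=8 [FAIL (|-1-7|=8 > 1)], height=8
  node 6: h_left=-1, h_right=8, diff=9 [FAIL (|-1-8|=9 > 1)], height=9
  node 5: h_left=-1, h_right=9, diff=10 [FAIL (|-1-9|=10 > 1)], height=10
  node 2: h_left=-1, h_right=10, diff=11 [FAIL (|-1-10|=11 > 1)], height=11
Node 42 violates the condition: |-1 - 1| = 2 > 1.
Result: Not balanced


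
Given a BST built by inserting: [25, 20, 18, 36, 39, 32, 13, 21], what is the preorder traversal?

Tree insertion order: [25, 20, 18, 36, 39, 32, 13, 21]
Tree (level-order array): [25, 20, 36, 18, 21, 32, 39, 13]
Preorder traversal: [25, 20, 18, 13, 21, 36, 32, 39]


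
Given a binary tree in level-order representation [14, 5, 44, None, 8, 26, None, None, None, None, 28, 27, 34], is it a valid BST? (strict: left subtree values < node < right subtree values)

Level-order array: [14, 5, 44, None, 8, 26, None, None, None, None, 28, 27, 34]
Validate using subtree bounds (lo, hi): at each node, require lo < value < hi,
then recurse left with hi=value and right with lo=value.
Preorder trace (stopping at first violation):
  at node 14 with bounds (-inf, +inf): OK
  at node 5 with bounds (-inf, 14): OK
  at node 8 with bounds (5, 14): OK
  at node 44 with bounds (14, +inf): OK
  at node 26 with bounds (14, 44): OK
  at node 28 with bounds (26, 44): OK
  at node 27 with bounds (26, 28): OK
  at node 34 with bounds (28, 44): OK
No violation found at any node.
Result: Valid BST


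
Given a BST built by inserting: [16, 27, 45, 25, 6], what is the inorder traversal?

Tree insertion order: [16, 27, 45, 25, 6]
Tree (level-order array): [16, 6, 27, None, None, 25, 45]
Inorder traversal: [6, 16, 25, 27, 45]


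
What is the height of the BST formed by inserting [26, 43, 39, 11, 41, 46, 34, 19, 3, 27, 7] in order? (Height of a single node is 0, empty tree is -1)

Insertion order: [26, 43, 39, 11, 41, 46, 34, 19, 3, 27, 7]
Tree (level-order array): [26, 11, 43, 3, 19, 39, 46, None, 7, None, None, 34, 41, None, None, None, None, 27]
Compute height bottom-up (empty subtree = -1):
  height(7) = 1 + max(-1, -1) = 0
  height(3) = 1 + max(-1, 0) = 1
  height(19) = 1 + max(-1, -1) = 0
  height(11) = 1 + max(1, 0) = 2
  height(27) = 1 + max(-1, -1) = 0
  height(34) = 1 + max(0, -1) = 1
  height(41) = 1 + max(-1, -1) = 0
  height(39) = 1 + max(1, 0) = 2
  height(46) = 1 + max(-1, -1) = 0
  height(43) = 1 + max(2, 0) = 3
  height(26) = 1 + max(2, 3) = 4
Height = 4


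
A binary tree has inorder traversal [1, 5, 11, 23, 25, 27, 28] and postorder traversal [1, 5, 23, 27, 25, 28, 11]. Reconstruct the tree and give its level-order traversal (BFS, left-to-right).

Inorder:   [1, 5, 11, 23, 25, 27, 28]
Postorder: [1, 5, 23, 27, 25, 28, 11]
Algorithm: postorder visits root last, so walk postorder right-to-left;
each value is the root of the current inorder slice — split it at that
value, recurse on the right subtree first, then the left.
Recursive splits:
  root=11; inorder splits into left=[1, 5], right=[23, 25, 27, 28]
  root=28; inorder splits into left=[23, 25, 27], right=[]
  root=25; inorder splits into left=[23], right=[27]
  root=27; inorder splits into left=[], right=[]
  root=23; inorder splits into left=[], right=[]
  root=5; inorder splits into left=[1], right=[]
  root=1; inorder splits into left=[], right=[]
Reconstructed level-order: [11, 5, 28, 1, 25, 23, 27]


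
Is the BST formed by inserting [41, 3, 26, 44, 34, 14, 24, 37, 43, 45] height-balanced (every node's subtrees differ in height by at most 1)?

Tree (level-order array): [41, 3, 44, None, 26, 43, 45, 14, 34, None, None, None, None, None, 24, None, 37]
Definition: a tree is height-balanced if, at every node, |h(left) - h(right)| <= 1 (empty subtree has height -1).
Bottom-up per-node check:
  node 24: h_left=-1, h_right=-1, diff=0 [OK], height=0
  node 14: h_left=-1, h_right=0, diff=1 [OK], height=1
  node 37: h_left=-1, h_right=-1, diff=0 [OK], height=0
  node 34: h_left=-1, h_right=0, diff=1 [OK], height=1
  node 26: h_left=1, h_right=1, diff=0 [OK], height=2
  node 3: h_left=-1, h_right=2, diff=3 [FAIL (|-1-2|=3 > 1)], height=3
  node 43: h_left=-1, h_right=-1, diff=0 [OK], height=0
  node 45: h_left=-1, h_right=-1, diff=0 [OK], height=0
  node 44: h_left=0, h_right=0, diff=0 [OK], height=1
  node 41: h_left=3, h_right=1, diff=2 [FAIL (|3-1|=2 > 1)], height=4
Node 3 violates the condition: |-1 - 2| = 3 > 1.
Result: Not balanced


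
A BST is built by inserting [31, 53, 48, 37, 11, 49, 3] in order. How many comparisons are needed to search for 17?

Search path for 17: 31 -> 11
Found: False
Comparisons: 2


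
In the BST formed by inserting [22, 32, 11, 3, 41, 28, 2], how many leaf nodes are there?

Tree built from: [22, 32, 11, 3, 41, 28, 2]
Tree (level-order array): [22, 11, 32, 3, None, 28, 41, 2]
Rule: A leaf has 0 children.
Per-node child counts:
  node 22: 2 child(ren)
  node 11: 1 child(ren)
  node 3: 1 child(ren)
  node 2: 0 child(ren)
  node 32: 2 child(ren)
  node 28: 0 child(ren)
  node 41: 0 child(ren)
Matching nodes: [2, 28, 41]
Count of leaf nodes: 3


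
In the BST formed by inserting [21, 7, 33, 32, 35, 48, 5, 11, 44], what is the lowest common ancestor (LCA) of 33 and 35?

Tree insertion order: [21, 7, 33, 32, 35, 48, 5, 11, 44]
Tree (level-order array): [21, 7, 33, 5, 11, 32, 35, None, None, None, None, None, None, None, 48, 44]
In a BST, the LCA of p=33, q=35 is the first node v on the
root-to-leaf path with p <= v <= q (go left if both < v, right if both > v).
Walk from root:
  at 21: both 33 and 35 > 21, go right
  at 33: 33 <= 33 <= 35, this is the LCA
LCA = 33


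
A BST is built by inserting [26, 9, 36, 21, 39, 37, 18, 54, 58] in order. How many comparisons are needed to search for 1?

Search path for 1: 26 -> 9
Found: False
Comparisons: 2


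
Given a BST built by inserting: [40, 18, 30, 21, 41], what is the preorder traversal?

Tree insertion order: [40, 18, 30, 21, 41]
Tree (level-order array): [40, 18, 41, None, 30, None, None, 21]
Preorder traversal: [40, 18, 30, 21, 41]


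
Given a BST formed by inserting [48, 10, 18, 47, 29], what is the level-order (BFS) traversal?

Tree insertion order: [48, 10, 18, 47, 29]
Tree (level-order array): [48, 10, None, None, 18, None, 47, 29]
BFS from the root, enqueuing left then right child of each popped node:
  queue [48] -> pop 48, enqueue [10], visited so far: [48]
  queue [10] -> pop 10, enqueue [18], visited so far: [48, 10]
  queue [18] -> pop 18, enqueue [47], visited so far: [48, 10, 18]
  queue [47] -> pop 47, enqueue [29], visited so far: [48, 10, 18, 47]
  queue [29] -> pop 29, enqueue [none], visited so far: [48, 10, 18, 47, 29]
Result: [48, 10, 18, 47, 29]


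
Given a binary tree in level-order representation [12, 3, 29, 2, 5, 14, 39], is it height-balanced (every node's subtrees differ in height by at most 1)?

Tree (level-order array): [12, 3, 29, 2, 5, 14, 39]
Definition: a tree is height-balanced if, at every node, |h(left) - h(right)| <= 1 (empty subtree has height -1).
Bottom-up per-node check:
  node 2: h_left=-1, h_right=-1, diff=0 [OK], height=0
  node 5: h_left=-1, h_right=-1, diff=0 [OK], height=0
  node 3: h_left=0, h_right=0, diff=0 [OK], height=1
  node 14: h_left=-1, h_right=-1, diff=0 [OK], height=0
  node 39: h_left=-1, h_right=-1, diff=0 [OK], height=0
  node 29: h_left=0, h_right=0, diff=0 [OK], height=1
  node 12: h_left=1, h_right=1, diff=0 [OK], height=2
All nodes satisfy the balance condition.
Result: Balanced


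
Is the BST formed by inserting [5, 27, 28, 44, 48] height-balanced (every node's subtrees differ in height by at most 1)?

Tree (level-order array): [5, None, 27, None, 28, None, 44, None, 48]
Definition: a tree is height-balanced if, at every node, |h(left) - h(right)| <= 1 (empty subtree has height -1).
Bottom-up per-node check:
  node 48: h_left=-1, h_right=-1, diff=0 [OK], height=0
  node 44: h_left=-1, h_right=0, diff=1 [OK], height=1
  node 28: h_left=-1, h_right=1, diff=2 [FAIL (|-1-1|=2 > 1)], height=2
  node 27: h_left=-1, h_right=2, diff=3 [FAIL (|-1-2|=3 > 1)], height=3
  node 5: h_left=-1, h_right=3, diff=4 [FAIL (|-1-3|=4 > 1)], height=4
Node 28 violates the condition: |-1 - 1| = 2 > 1.
Result: Not balanced


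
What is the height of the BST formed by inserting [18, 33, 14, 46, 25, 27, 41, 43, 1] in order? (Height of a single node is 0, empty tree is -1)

Insertion order: [18, 33, 14, 46, 25, 27, 41, 43, 1]
Tree (level-order array): [18, 14, 33, 1, None, 25, 46, None, None, None, 27, 41, None, None, None, None, 43]
Compute height bottom-up (empty subtree = -1):
  height(1) = 1 + max(-1, -1) = 0
  height(14) = 1 + max(0, -1) = 1
  height(27) = 1 + max(-1, -1) = 0
  height(25) = 1 + max(-1, 0) = 1
  height(43) = 1 + max(-1, -1) = 0
  height(41) = 1 + max(-1, 0) = 1
  height(46) = 1 + max(1, -1) = 2
  height(33) = 1 + max(1, 2) = 3
  height(18) = 1 + max(1, 3) = 4
Height = 4


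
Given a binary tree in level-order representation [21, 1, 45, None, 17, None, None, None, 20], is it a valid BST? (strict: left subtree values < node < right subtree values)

Level-order array: [21, 1, 45, None, 17, None, None, None, 20]
Validate using subtree bounds (lo, hi): at each node, require lo < value < hi,
then recurse left with hi=value and right with lo=value.
Preorder trace (stopping at first violation):
  at node 21 with bounds (-inf, +inf): OK
  at node 1 with bounds (-inf, 21): OK
  at node 17 with bounds (1, 21): OK
  at node 20 with bounds (17, 21): OK
  at node 45 with bounds (21, +inf): OK
No violation found at any node.
Result: Valid BST


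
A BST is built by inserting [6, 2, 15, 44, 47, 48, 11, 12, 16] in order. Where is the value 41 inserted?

Starting tree (level order): [6, 2, 15, None, None, 11, 44, None, 12, 16, 47, None, None, None, None, None, 48]
Insertion path: 6 -> 15 -> 44 -> 16
Result: insert 41 as right child of 16
Final tree (level order): [6, 2, 15, None, None, 11, 44, None, 12, 16, 47, None, None, None, 41, None, 48]


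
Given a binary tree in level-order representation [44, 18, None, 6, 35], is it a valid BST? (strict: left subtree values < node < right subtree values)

Level-order array: [44, 18, None, 6, 35]
Validate using subtree bounds (lo, hi): at each node, require lo < value < hi,
then recurse left with hi=value and right with lo=value.
Preorder trace (stopping at first violation):
  at node 44 with bounds (-inf, +inf): OK
  at node 18 with bounds (-inf, 44): OK
  at node 6 with bounds (-inf, 18): OK
  at node 35 with bounds (18, 44): OK
No violation found at any node.
Result: Valid BST


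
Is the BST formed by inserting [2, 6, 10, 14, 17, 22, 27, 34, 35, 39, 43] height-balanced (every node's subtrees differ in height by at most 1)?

Tree (level-order array): [2, None, 6, None, 10, None, 14, None, 17, None, 22, None, 27, None, 34, None, 35, None, 39, None, 43]
Definition: a tree is height-balanced if, at every node, |h(left) - h(right)| <= 1 (empty subtree has height -1).
Bottom-up per-node check:
  node 43: h_left=-1, h_right=-1, diff=0 [OK], height=0
  node 39: h_left=-1, h_right=0, diff=1 [OK], height=1
  node 35: h_left=-1, h_right=1, diff=2 [FAIL (|-1-1|=2 > 1)], height=2
  node 34: h_left=-1, h_right=2, diff=3 [FAIL (|-1-2|=3 > 1)], height=3
  node 27: h_left=-1, h_right=3, diff=4 [FAIL (|-1-3|=4 > 1)], height=4
  node 22: h_left=-1, h_right=4, diff=5 [FAIL (|-1-4|=5 > 1)], height=5
  node 17: h_left=-1, h_right=5, diff=6 [FAIL (|-1-5|=6 > 1)], height=6
  node 14: h_left=-1, h_right=6, diff=7 [FAIL (|-1-6|=7 > 1)], height=7
  node 10: h_left=-1, h_right=7, diff=8 [FAIL (|-1-7|=8 > 1)], height=8
  node 6: h_left=-1, h_right=8, diff=9 [FAIL (|-1-8|=9 > 1)], height=9
  node 2: h_left=-1, h_right=9, diff=10 [FAIL (|-1-9|=10 > 1)], height=10
Node 35 violates the condition: |-1 - 1| = 2 > 1.
Result: Not balanced


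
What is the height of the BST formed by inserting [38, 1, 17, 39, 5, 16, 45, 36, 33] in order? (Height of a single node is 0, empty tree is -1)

Insertion order: [38, 1, 17, 39, 5, 16, 45, 36, 33]
Tree (level-order array): [38, 1, 39, None, 17, None, 45, 5, 36, None, None, None, 16, 33]
Compute height bottom-up (empty subtree = -1):
  height(16) = 1 + max(-1, -1) = 0
  height(5) = 1 + max(-1, 0) = 1
  height(33) = 1 + max(-1, -1) = 0
  height(36) = 1 + max(0, -1) = 1
  height(17) = 1 + max(1, 1) = 2
  height(1) = 1 + max(-1, 2) = 3
  height(45) = 1 + max(-1, -1) = 0
  height(39) = 1 + max(-1, 0) = 1
  height(38) = 1 + max(3, 1) = 4
Height = 4


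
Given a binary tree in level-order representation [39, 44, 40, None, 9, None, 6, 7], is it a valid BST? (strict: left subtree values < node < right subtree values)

Level-order array: [39, 44, 40, None, 9, None, 6, 7]
Validate using subtree bounds (lo, hi): at each node, require lo < value < hi,
then recurse left with hi=value and right with lo=value.
Preorder trace (stopping at first violation):
  at node 39 with bounds (-inf, +inf): OK
  at node 44 with bounds (-inf, 39): VIOLATION
Node 44 violates its bound: not (-inf < 44 < 39).
Result: Not a valid BST


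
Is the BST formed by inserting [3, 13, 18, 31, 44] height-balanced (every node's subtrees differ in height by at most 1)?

Tree (level-order array): [3, None, 13, None, 18, None, 31, None, 44]
Definition: a tree is height-balanced if, at every node, |h(left) - h(right)| <= 1 (empty subtree has height -1).
Bottom-up per-node check:
  node 44: h_left=-1, h_right=-1, diff=0 [OK], height=0
  node 31: h_left=-1, h_right=0, diff=1 [OK], height=1
  node 18: h_left=-1, h_right=1, diff=2 [FAIL (|-1-1|=2 > 1)], height=2
  node 13: h_left=-1, h_right=2, diff=3 [FAIL (|-1-2|=3 > 1)], height=3
  node 3: h_left=-1, h_right=3, diff=4 [FAIL (|-1-3|=4 > 1)], height=4
Node 18 violates the condition: |-1 - 1| = 2 > 1.
Result: Not balanced


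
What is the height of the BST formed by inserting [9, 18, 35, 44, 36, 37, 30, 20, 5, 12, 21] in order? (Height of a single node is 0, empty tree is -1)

Insertion order: [9, 18, 35, 44, 36, 37, 30, 20, 5, 12, 21]
Tree (level-order array): [9, 5, 18, None, None, 12, 35, None, None, 30, 44, 20, None, 36, None, None, 21, None, 37]
Compute height bottom-up (empty subtree = -1):
  height(5) = 1 + max(-1, -1) = 0
  height(12) = 1 + max(-1, -1) = 0
  height(21) = 1 + max(-1, -1) = 0
  height(20) = 1 + max(-1, 0) = 1
  height(30) = 1 + max(1, -1) = 2
  height(37) = 1 + max(-1, -1) = 0
  height(36) = 1 + max(-1, 0) = 1
  height(44) = 1 + max(1, -1) = 2
  height(35) = 1 + max(2, 2) = 3
  height(18) = 1 + max(0, 3) = 4
  height(9) = 1 + max(0, 4) = 5
Height = 5


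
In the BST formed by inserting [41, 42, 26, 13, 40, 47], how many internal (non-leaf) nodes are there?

Tree built from: [41, 42, 26, 13, 40, 47]
Tree (level-order array): [41, 26, 42, 13, 40, None, 47]
Rule: An internal node has at least one child.
Per-node child counts:
  node 41: 2 child(ren)
  node 26: 2 child(ren)
  node 13: 0 child(ren)
  node 40: 0 child(ren)
  node 42: 1 child(ren)
  node 47: 0 child(ren)
Matching nodes: [41, 26, 42]
Count of internal (non-leaf) nodes: 3


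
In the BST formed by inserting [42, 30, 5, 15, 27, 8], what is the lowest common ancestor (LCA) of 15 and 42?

Tree insertion order: [42, 30, 5, 15, 27, 8]
Tree (level-order array): [42, 30, None, 5, None, None, 15, 8, 27]
In a BST, the LCA of p=15, q=42 is the first node v on the
root-to-leaf path with p <= v <= q (go left if both < v, right if both > v).
Walk from root:
  at 42: 15 <= 42 <= 42, this is the LCA
LCA = 42


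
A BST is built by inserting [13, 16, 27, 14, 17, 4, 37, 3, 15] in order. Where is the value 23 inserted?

Starting tree (level order): [13, 4, 16, 3, None, 14, 27, None, None, None, 15, 17, 37]
Insertion path: 13 -> 16 -> 27 -> 17
Result: insert 23 as right child of 17
Final tree (level order): [13, 4, 16, 3, None, 14, 27, None, None, None, 15, 17, 37, None, None, None, 23]


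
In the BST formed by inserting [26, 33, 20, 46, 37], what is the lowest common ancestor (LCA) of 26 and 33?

Tree insertion order: [26, 33, 20, 46, 37]
Tree (level-order array): [26, 20, 33, None, None, None, 46, 37]
In a BST, the LCA of p=26, q=33 is the first node v on the
root-to-leaf path with p <= v <= q (go left if both < v, right if both > v).
Walk from root:
  at 26: 26 <= 26 <= 33, this is the LCA
LCA = 26


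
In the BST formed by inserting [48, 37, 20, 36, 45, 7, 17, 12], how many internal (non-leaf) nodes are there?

Tree built from: [48, 37, 20, 36, 45, 7, 17, 12]
Tree (level-order array): [48, 37, None, 20, 45, 7, 36, None, None, None, 17, None, None, 12]
Rule: An internal node has at least one child.
Per-node child counts:
  node 48: 1 child(ren)
  node 37: 2 child(ren)
  node 20: 2 child(ren)
  node 7: 1 child(ren)
  node 17: 1 child(ren)
  node 12: 0 child(ren)
  node 36: 0 child(ren)
  node 45: 0 child(ren)
Matching nodes: [48, 37, 20, 7, 17]
Count of internal (non-leaf) nodes: 5


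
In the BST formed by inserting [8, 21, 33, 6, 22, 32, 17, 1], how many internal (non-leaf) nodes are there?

Tree built from: [8, 21, 33, 6, 22, 32, 17, 1]
Tree (level-order array): [8, 6, 21, 1, None, 17, 33, None, None, None, None, 22, None, None, 32]
Rule: An internal node has at least one child.
Per-node child counts:
  node 8: 2 child(ren)
  node 6: 1 child(ren)
  node 1: 0 child(ren)
  node 21: 2 child(ren)
  node 17: 0 child(ren)
  node 33: 1 child(ren)
  node 22: 1 child(ren)
  node 32: 0 child(ren)
Matching nodes: [8, 6, 21, 33, 22]
Count of internal (non-leaf) nodes: 5


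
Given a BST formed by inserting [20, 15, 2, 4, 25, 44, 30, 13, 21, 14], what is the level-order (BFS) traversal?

Tree insertion order: [20, 15, 2, 4, 25, 44, 30, 13, 21, 14]
Tree (level-order array): [20, 15, 25, 2, None, 21, 44, None, 4, None, None, 30, None, None, 13, None, None, None, 14]
BFS from the root, enqueuing left then right child of each popped node:
  queue [20] -> pop 20, enqueue [15, 25], visited so far: [20]
  queue [15, 25] -> pop 15, enqueue [2], visited so far: [20, 15]
  queue [25, 2] -> pop 25, enqueue [21, 44], visited so far: [20, 15, 25]
  queue [2, 21, 44] -> pop 2, enqueue [4], visited so far: [20, 15, 25, 2]
  queue [21, 44, 4] -> pop 21, enqueue [none], visited so far: [20, 15, 25, 2, 21]
  queue [44, 4] -> pop 44, enqueue [30], visited so far: [20, 15, 25, 2, 21, 44]
  queue [4, 30] -> pop 4, enqueue [13], visited so far: [20, 15, 25, 2, 21, 44, 4]
  queue [30, 13] -> pop 30, enqueue [none], visited so far: [20, 15, 25, 2, 21, 44, 4, 30]
  queue [13] -> pop 13, enqueue [14], visited so far: [20, 15, 25, 2, 21, 44, 4, 30, 13]
  queue [14] -> pop 14, enqueue [none], visited so far: [20, 15, 25, 2, 21, 44, 4, 30, 13, 14]
Result: [20, 15, 25, 2, 21, 44, 4, 30, 13, 14]


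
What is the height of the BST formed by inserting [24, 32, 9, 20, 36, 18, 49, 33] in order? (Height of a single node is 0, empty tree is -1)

Insertion order: [24, 32, 9, 20, 36, 18, 49, 33]
Tree (level-order array): [24, 9, 32, None, 20, None, 36, 18, None, 33, 49]
Compute height bottom-up (empty subtree = -1):
  height(18) = 1 + max(-1, -1) = 0
  height(20) = 1 + max(0, -1) = 1
  height(9) = 1 + max(-1, 1) = 2
  height(33) = 1 + max(-1, -1) = 0
  height(49) = 1 + max(-1, -1) = 0
  height(36) = 1 + max(0, 0) = 1
  height(32) = 1 + max(-1, 1) = 2
  height(24) = 1 + max(2, 2) = 3
Height = 3


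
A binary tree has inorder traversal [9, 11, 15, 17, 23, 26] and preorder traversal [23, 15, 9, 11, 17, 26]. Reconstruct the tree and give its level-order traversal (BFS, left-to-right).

Inorder:  [9, 11, 15, 17, 23, 26]
Preorder: [23, 15, 9, 11, 17, 26]
Algorithm: preorder visits root first, so consume preorder in order;
for each root, split the current inorder slice at that value into
left-subtree inorder and right-subtree inorder, then recurse.
Recursive splits:
  root=23; inorder splits into left=[9, 11, 15, 17], right=[26]
  root=15; inorder splits into left=[9, 11], right=[17]
  root=9; inorder splits into left=[], right=[11]
  root=11; inorder splits into left=[], right=[]
  root=17; inorder splits into left=[], right=[]
  root=26; inorder splits into left=[], right=[]
Reconstructed level-order: [23, 15, 26, 9, 17, 11]


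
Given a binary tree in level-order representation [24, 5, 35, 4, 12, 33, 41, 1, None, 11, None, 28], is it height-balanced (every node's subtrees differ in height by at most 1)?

Tree (level-order array): [24, 5, 35, 4, 12, 33, 41, 1, None, 11, None, 28]
Definition: a tree is height-balanced if, at every node, |h(left) - h(right)| <= 1 (empty subtree has height -1).
Bottom-up per-node check:
  node 1: h_left=-1, h_right=-1, diff=0 [OK], height=0
  node 4: h_left=0, h_right=-1, diff=1 [OK], height=1
  node 11: h_left=-1, h_right=-1, diff=0 [OK], height=0
  node 12: h_left=0, h_right=-1, diff=1 [OK], height=1
  node 5: h_left=1, h_right=1, diff=0 [OK], height=2
  node 28: h_left=-1, h_right=-1, diff=0 [OK], height=0
  node 33: h_left=0, h_right=-1, diff=1 [OK], height=1
  node 41: h_left=-1, h_right=-1, diff=0 [OK], height=0
  node 35: h_left=1, h_right=0, diff=1 [OK], height=2
  node 24: h_left=2, h_right=2, diff=0 [OK], height=3
All nodes satisfy the balance condition.
Result: Balanced


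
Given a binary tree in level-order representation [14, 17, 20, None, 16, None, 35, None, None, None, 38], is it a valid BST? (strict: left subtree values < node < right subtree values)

Level-order array: [14, 17, 20, None, 16, None, 35, None, None, None, 38]
Validate using subtree bounds (lo, hi): at each node, require lo < value < hi,
then recurse left with hi=value and right with lo=value.
Preorder trace (stopping at first violation):
  at node 14 with bounds (-inf, +inf): OK
  at node 17 with bounds (-inf, 14): VIOLATION
Node 17 violates its bound: not (-inf < 17 < 14).
Result: Not a valid BST


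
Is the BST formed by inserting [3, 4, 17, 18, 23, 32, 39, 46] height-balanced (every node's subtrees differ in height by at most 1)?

Tree (level-order array): [3, None, 4, None, 17, None, 18, None, 23, None, 32, None, 39, None, 46]
Definition: a tree is height-balanced if, at every node, |h(left) - h(right)| <= 1 (empty subtree has height -1).
Bottom-up per-node check:
  node 46: h_left=-1, h_right=-1, diff=0 [OK], height=0
  node 39: h_left=-1, h_right=0, diff=1 [OK], height=1
  node 32: h_left=-1, h_right=1, diff=2 [FAIL (|-1-1|=2 > 1)], height=2
  node 23: h_left=-1, h_right=2, diff=3 [FAIL (|-1-2|=3 > 1)], height=3
  node 18: h_left=-1, h_right=3, diff=4 [FAIL (|-1-3|=4 > 1)], height=4
  node 17: h_left=-1, h_right=4, diff=5 [FAIL (|-1-4|=5 > 1)], height=5
  node 4: h_left=-1, h_right=5, diff=6 [FAIL (|-1-5|=6 > 1)], height=6
  node 3: h_left=-1, h_right=6, diff=7 [FAIL (|-1-6|=7 > 1)], height=7
Node 32 violates the condition: |-1 - 1| = 2 > 1.
Result: Not balanced


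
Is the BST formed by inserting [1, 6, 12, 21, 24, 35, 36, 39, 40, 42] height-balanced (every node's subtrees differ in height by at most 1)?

Tree (level-order array): [1, None, 6, None, 12, None, 21, None, 24, None, 35, None, 36, None, 39, None, 40, None, 42]
Definition: a tree is height-balanced if, at every node, |h(left) - h(right)| <= 1 (empty subtree has height -1).
Bottom-up per-node check:
  node 42: h_left=-1, h_right=-1, diff=0 [OK], height=0
  node 40: h_left=-1, h_right=0, diff=1 [OK], height=1
  node 39: h_left=-1, h_right=1, diff=2 [FAIL (|-1-1|=2 > 1)], height=2
  node 36: h_left=-1, h_right=2, diff=3 [FAIL (|-1-2|=3 > 1)], height=3
  node 35: h_left=-1, h_right=3, diff=4 [FAIL (|-1-3|=4 > 1)], height=4
  node 24: h_left=-1, h_right=4, diff=5 [FAIL (|-1-4|=5 > 1)], height=5
  node 21: h_left=-1, h_right=5, diff=6 [FAIL (|-1-5|=6 > 1)], height=6
  node 12: h_left=-1, h_right=6, diff=7 [FAIL (|-1-6|=7 > 1)], height=7
  node 6: h_left=-1, h_right=7, diff=8 [FAIL (|-1-7|=8 > 1)], height=8
  node 1: h_left=-1, h_right=8, diff=9 [FAIL (|-1-8|=9 > 1)], height=9
Node 39 violates the condition: |-1 - 1| = 2 > 1.
Result: Not balanced


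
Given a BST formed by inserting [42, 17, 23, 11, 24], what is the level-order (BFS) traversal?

Tree insertion order: [42, 17, 23, 11, 24]
Tree (level-order array): [42, 17, None, 11, 23, None, None, None, 24]
BFS from the root, enqueuing left then right child of each popped node:
  queue [42] -> pop 42, enqueue [17], visited so far: [42]
  queue [17] -> pop 17, enqueue [11, 23], visited so far: [42, 17]
  queue [11, 23] -> pop 11, enqueue [none], visited so far: [42, 17, 11]
  queue [23] -> pop 23, enqueue [24], visited so far: [42, 17, 11, 23]
  queue [24] -> pop 24, enqueue [none], visited so far: [42, 17, 11, 23, 24]
Result: [42, 17, 11, 23, 24]


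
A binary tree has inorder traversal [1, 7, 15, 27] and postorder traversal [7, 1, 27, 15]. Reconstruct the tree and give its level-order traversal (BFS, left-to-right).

Inorder:   [1, 7, 15, 27]
Postorder: [7, 1, 27, 15]
Algorithm: postorder visits root last, so walk postorder right-to-left;
each value is the root of the current inorder slice — split it at that
value, recurse on the right subtree first, then the left.
Recursive splits:
  root=15; inorder splits into left=[1, 7], right=[27]
  root=27; inorder splits into left=[], right=[]
  root=1; inorder splits into left=[], right=[7]
  root=7; inorder splits into left=[], right=[]
Reconstructed level-order: [15, 1, 27, 7]


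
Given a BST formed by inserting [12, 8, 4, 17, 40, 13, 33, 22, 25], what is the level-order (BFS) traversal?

Tree insertion order: [12, 8, 4, 17, 40, 13, 33, 22, 25]
Tree (level-order array): [12, 8, 17, 4, None, 13, 40, None, None, None, None, 33, None, 22, None, None, 25]
BFS from the root, enqueuing left then right child of each popped node:
  queue [12] -> pop 12, enqueue [8, 17], visited so far: [12]
  queue [8, 17] -> pop 8, enqueue [4], visited so far: [12, 8]
  queue [17, 4] -> pop 17, enqueue [13, 40], visited so far: [12, 8, 17]
  queue [4, 13, 40] -> pop 4, enqueue [none], visited so far: [12, 8, 17, 4]
  queue [13, 40] -> pop 13, enqueue [none], visited so far: [12, 8, 17, 4, 13]
  queue [40] -> pop 40, enqueue [33], visited so far: [12, 8, 17, 4, 13, 40]
  queue [33] -> pop 33, enqueue [22], visited so far: [12, 8, 17, 4, 13, 40, 33]
  queue [22] -> pop 22, enqueue [25], visited so far: [12, 8, 17, 4, 13, 40, 33, 22]
  queue [25] -> pop 25, enqueue [none], visited so far: [12, 8, 17, 4, 13, 40, 33, 22, 25]
Result: [12, 8, 17, 4, 13, 40, 33, 22, 25]


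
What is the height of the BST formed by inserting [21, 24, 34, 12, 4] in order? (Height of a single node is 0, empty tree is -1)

Insertion order: [21, 24, 34, 12, 4]
Tree (level-order array): [21, 12, 24, 4, None, None, 34]
Compute height bottom-up (empty subtree = -1):
  height(4) = 1 + max(-1, -1) = 0
  height(12) = 1 + max(0, -1) = 1
  height(34) = 1 + max(-1, -1) = 0
  height(24) = 1 + max(-1, 0) = 1
  height(21) = 1 + max(1, 1) = 2
Height = 2


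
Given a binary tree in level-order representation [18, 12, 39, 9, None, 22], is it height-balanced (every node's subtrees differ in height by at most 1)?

Tree (level-order array): [18, 12, 39, 9, None, 22]
Definition: a tree is height-balanced if, at every node, |h(left) - h(right)| <= 1 (empty subtree has height -1).
Bottom-up per-node check:
  node 9: h_left=-1, h_right=-1, diff=0 [OK], height=0
  node 12: h_left=0, h_right=-1, diff=1 [OK], height=1
  node 22: h_left=-1, h_right=-1, diff=0 [OK], height=0
  node 39: h_left=0, h_right=-1, diff=1 [OK], height=1
  node 18: h_left=1, h_right=1, diff=0 [OK], height=2
All nodes satisfy the balance condition.
Result: Balanced


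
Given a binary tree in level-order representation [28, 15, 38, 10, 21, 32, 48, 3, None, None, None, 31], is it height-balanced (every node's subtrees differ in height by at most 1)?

Tree (level-order array): [28, 15, 38, 10, 21, 32, 48, 3, None, None, None, 31]
Definition: a tree is height-balanced if, at every node, |h(left) - h(right)| <= 1 (empty subtree has height -1).
Bottom-up per-node check:
  node 3: h_left=-1, h_right=-1, diff=0 [OK], height=0
  node 10: h_left=0, h_right=-1, diff=1 [OK], height=1
  node 21: h_left=-1, h_right=-1, diff=0 [OK], height=0
  node 15: h_left=1, h_right=0, diff=1 [OK], height=2
  node 31: h_left=-1, h_right=-1, diff=0 [OK], height=0
  node 32: h_left=0, h_right=-1, diff=1 [OK], height=1
  node 48: h_left=-1, h_right=-1, diff=0 [OK], height=0
  node 38: h_left=1, h_right=0, diff=1 [OK], height=2
  node 28: h_left=2, h_right=2, diff=0 [OK], height=3
All nodes satisfy the balance condition.
Result: Balanced


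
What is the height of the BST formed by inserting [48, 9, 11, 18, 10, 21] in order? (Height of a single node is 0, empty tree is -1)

Insertion order: [48, 9, 11, 18, 10, 21]
Tree (level-order array): [48, 9, None, None, 11, 10, 18, None, None, None, 21]
Compute height bottom-up (empty subtree = -1):
  height(10) = 1 + max(-1, -1) = 0
  height(21) = 1 + max(-1, -1) = 0
  height(18) = 1 + max(-1, 0) = 1
  height(11) = 1 + max(0, 1) = 2
  height(9) = 1 + max(-1, 2) = 3
  height(48) = 1 + max(3, -1) = 4
Height = 4


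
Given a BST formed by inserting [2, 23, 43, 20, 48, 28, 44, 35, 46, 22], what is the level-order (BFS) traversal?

Tree insertion order: [2, 23, 43, 20, 48, 28, 44, 35, 46, 22]
Tree (level-order array): [2, None, 23, 20, 43, None, 22, 28, 48, None, None, None, 35, 44, None, None, None, None, 46]
BFS from the root, enqueuing left then right child of each popped node:
  queue [2] -> pop 2, enqueue [23], visited so far: [2]
  queue [23] -> pop 23, enqueue [20, 43], visited so far: [2, 23]
  queue [20, 43] -> pop 20, enqueue [22], visited so far: [2, 23, 20]
  queue [43, 22] -> pop 43, enqueue [28, 48], visited so far: [2, 23, 20, 43]
  queue [22, 28, 48] -> pop 22, enqueue [none], visited so far: [2, 23, 20, 43, 22]
  queue [28, 48] -> pop 28, enqueue [35], visited so far: [2, 23, 20, 43, 22, 28]
  queue [48, 35] -> pop 48, enqueue [44], visited so far: [2, 23, 20, 43, 22, 28, 48]
  queue [35, 44] -> pop 35, enqueue [none], visited so far: [2, 23, 20, 43, 22, 28, 48, 35]
  queue [44] -> pop 44, enqueue [46], visited so far: [2, 23, 20, 43, 22, 28, 48, 35, 44]
  queue [46] -> pop 46, enqueue [none], visited so far: [2, 23, 20, 43, 22, 28, 48, 35, 44, 46]
Result: [2, 23, 20, 43, 22, 28, 48, 35, 44, 46]


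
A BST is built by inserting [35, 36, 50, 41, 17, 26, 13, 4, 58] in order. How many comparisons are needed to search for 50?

Search path for 50: 35 -> 36 -> 50
Found: True
Comparisons: 3


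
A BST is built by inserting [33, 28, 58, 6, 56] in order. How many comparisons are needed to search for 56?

Search path for 56: 33 -> 58 -> 56
Found: True
Comparisons: 3


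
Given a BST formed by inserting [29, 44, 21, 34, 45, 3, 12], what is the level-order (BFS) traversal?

Tree insertion order: [29, 44, 21, 34, 45, 3, 12]
Tree (level-order array): [29, 21, 44, 3, None, 34, 45, None, 12]
BFS from the root, enqueuing left then right child of each popped node:
  queue [29] -> pop 29, enqueue [21, 44], visited so far: [29]
  queue [21, 44] -> pop 21, enqueue [3], visited so far: [29, 21]
  queue [44, 3] -> pop 44, enqueue [34, 45], visited so far: [29, 21, 44]
  queue [3, 34, 45] -> pop 3, enqueue [12], visited so far: [29, 21, 44, 3]
  queue [34, 45, 12] -> pop 34, enqueue [none], visited so far: [29, 21, 44, 3, 34]
  queue [45, 12] -> pop 45, enqueue [none], visited so far: [29, 21, 44, 3, 34, 45]
  queue [12] -> pop 12, enqueue [none], visited so far: [29, 21, 44, 3, 34, 45, 12]
Result: [29, 21, 44, 3, 34, 45, 12]


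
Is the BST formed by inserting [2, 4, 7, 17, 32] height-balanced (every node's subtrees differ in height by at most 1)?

Tree (level-order array): [2, None, 4, None, 7, None, 17, None, 32]
Definition: a tree is height-balanced if, at every node, |h(left) - h(right)| <= 1 (empty subtree has height -1).
Bottom-up per-node check:
  node 32: h_left=-1, h_right=-1, diff=0 [OK], height=0
  node 17: h_left=-1, h_right=0, diff=1 [OK], height=1
  node 7: h_left=-1, h_right=1, diff=2 [FAIL (|-1-1|=2 > 1)], height=2
  node 4: h_left=-1, h_right=2, diff=3 [FAIL (|-1-2|=3 > 1)], height=3
  node 2: h_left=-1, h_right=3, diff=4 [FAIL (|-1-3|=4 > 1)], height=4
Node 7 violates the condition: |-1 - 1| = 2 > 1.
Result: Not balanced


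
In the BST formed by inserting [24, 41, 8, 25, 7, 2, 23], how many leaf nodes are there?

Tree built from: [24, 41, 8, 25, 7, 2, 23]
Tree (level-order array): [24, 8, 41, 7, 23, 25, None, 2]
Rule: A leaf has 0 children.
Per-node child counts:
  node 24: 2 child(ren)
  node 8: 2 child(ren)
  node 7: 1 child(ren)
  node 2: 0 child(ren)
  node 23: 0 child(ren)
  node 41: 1 child(ren)
  node 25: 0 child(ren)
Matching nodes: [2, 23, 25]
Count of leaf nodes: 3


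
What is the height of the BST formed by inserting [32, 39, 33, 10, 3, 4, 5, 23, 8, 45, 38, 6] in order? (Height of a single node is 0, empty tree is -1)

Insertion order: [32, 39, 33, 10, 3, 4, 5, 23, 8, 45, 38, 6]
Tree (level-order array): [32, 10, 39, 3, 23, 33, 45, None, 4, None, None, None, 38, None, None, None, 5, None, None, None, 8, 6]
Compute height bottom-up (empty subtree = -1):
  height(6) = 1 + max(-1, -1) = 0
  height(8) = 1 + max(0, -1) = 1
  height(5) = 1 + max(-1, 1) = 2
  height(4) = 1 + max(-1, 2) = 3
  height(3) = 1 + max(-1, 3) = 4
  height(23) = 1 + max(-1, -1) = 0
  height(10) = 1 + max(4, 0) = 5
  height(38) = 1 + max(-1, -1) = 0
  height(33) = 1 + max(-1, 0) = 1
  height(45) = 1 + max(-1, -1) = 0
  height(39) = 1 + max(1, 0) = 2
  height(32) = 1 + max(5, 2) = 6
Height = 6


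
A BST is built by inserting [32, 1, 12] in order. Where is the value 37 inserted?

Starting tree (level order): [32, 1, None, None, 12]
Insertion path: 32
Result: insert 37 as right child of 32
Final tree (level order): [32, 1, 37, None, 12]


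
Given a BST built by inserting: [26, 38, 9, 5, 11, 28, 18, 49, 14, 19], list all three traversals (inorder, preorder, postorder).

Tree insertion order: [26, 38, 9, 5, 11, 28, 18, 49, 14, 19]
Tree (level-order array): [26, 9, 38, 5, 11, 28, 49, None, None, None, 18, None, None, None, None, 14, 19]
Inorder (L, root, R): [5, 9, 11, 14, 18, 19, 26, 28, 38, 49]
Preorder (root, L, R): [26, 9, 5, 11, 18, 14, 19, 38, 28, 49]
Postorder (L, R, root): [5, 14, 19, 18, 11, 9, 28, 49, 38, 26]


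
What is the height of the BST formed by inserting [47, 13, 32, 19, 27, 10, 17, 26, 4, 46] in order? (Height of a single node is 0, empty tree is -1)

Insertion order: [47, 13, 32, 19, 27, 10, 17, 26, 4, 46]
Tree (level-order array): [47, 13, None, 10, 32, 4, None, 19, 46, None, None, 17, 27, None, None, None, None, 26]
Compute height bottom-up (empty subtree = -1):
  height(4) = 1 + max(-1, -1) = 0
  height(10) = 1 + max(0, -1) = 1
  height(17) = 1 + max(-1, -1) = 0
  height(26) = 1 + max(-1, -1) = 0
  height(27) = 1 + max(0, -1) = 1
  height(19) = 1 + max(0, 1) = 2
  height(46) = 1 + max(-1, -1) = 0
  height(32) = 1 + max(2, 0) = 3
  height(13) = 1 + max(1, 3) = 4
  height(47) = 1 + max(4, -1) = 5
Height = 5


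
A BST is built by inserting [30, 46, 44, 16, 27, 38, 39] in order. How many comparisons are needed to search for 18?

Search path for 18: 30 -> 16 -> 27
Found: False
Comparisons: 3


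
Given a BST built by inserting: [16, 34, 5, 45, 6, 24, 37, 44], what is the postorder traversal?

Tree insertion order: [16, 34, 5, 45, 6, 24, 37, 44]
Tree (level-order array): [16, 5, 34, None, 6, 24, 45, None, None, None, None, 37, None, None, 44]
Postorder traversal: [6, 5, 24, 44, 37, 45, 34, 16]


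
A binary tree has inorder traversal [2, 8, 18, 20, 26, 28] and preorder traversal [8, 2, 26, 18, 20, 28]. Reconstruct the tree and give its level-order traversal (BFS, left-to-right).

Inorder:  [2, 8, 18, 20, 26, 28]
Preorder: [8, 2, 26, 18, 20, 28]
Algorithm: preorder visits root first, so consume preorder in order;
for each root, split the current inorder slice at that value into
left-subtree inorder and right-subtree inorder, then recurse.
Recursive splits:
  root=8; inorder splits into left=[2], right=[18, 20, 26, 28]
  root=2; inorder splits into left=[], right=[]
  root=26; inorder splits into left=[18, 20], right=[28]
  root=18; inorder splits into left=[], right=[20]
  root=20; inorder splits into left=[], right=[]
  root=28; inorder splits into left=[], right=[]
Reconstructed level-order: [8, 2, 26, 18, 28, 20]


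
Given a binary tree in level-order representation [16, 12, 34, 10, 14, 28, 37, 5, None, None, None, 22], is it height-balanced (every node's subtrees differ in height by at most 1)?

Tree (level-order array): [16, 12, 34, 10, 14, 28, 37, 5, None, None, None, 22]
Definition: a tree is height-balanced if, at every node, |h(left) - h(right)| <= 1 (empty subtree has height -1).
Bottom-up per-node check:
  node 5: h_left=-1, h_right=-1, diff=0 [OK], height=0
  node 10: h_left=0, h_right=-1, diff=1 [OK], height=1
  node 14: h_left=-1, h_right=-1, diff=0 [OK], height=0
  node 12: h_left=1, h_right=0, diff=1 [OK], height=2
  node 22: h_left=-1, h_right=-1, diff=0 [OK], height=0
  node 28: h_left=0, h_right=-1, diff=1 [OK], height=1
  node 37: h_left=-1, h_right=-1, diff=0 [OK], height=0
  node 34: h_left=1, h_right=0, diff=1 [OK], height=2
  node 16: h_left=2, h_right=2, diff=0 [OK], height=3
All nodes satisfy the balance condition.
Result: Balanced
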